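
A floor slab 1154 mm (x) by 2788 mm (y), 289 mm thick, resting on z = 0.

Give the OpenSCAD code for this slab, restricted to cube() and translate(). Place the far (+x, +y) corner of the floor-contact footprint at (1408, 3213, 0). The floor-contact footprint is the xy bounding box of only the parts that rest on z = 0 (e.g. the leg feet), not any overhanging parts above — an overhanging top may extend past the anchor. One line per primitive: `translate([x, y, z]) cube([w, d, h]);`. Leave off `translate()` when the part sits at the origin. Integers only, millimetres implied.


translate([254, 425, 0]) cube([1154, 2788, 289]);


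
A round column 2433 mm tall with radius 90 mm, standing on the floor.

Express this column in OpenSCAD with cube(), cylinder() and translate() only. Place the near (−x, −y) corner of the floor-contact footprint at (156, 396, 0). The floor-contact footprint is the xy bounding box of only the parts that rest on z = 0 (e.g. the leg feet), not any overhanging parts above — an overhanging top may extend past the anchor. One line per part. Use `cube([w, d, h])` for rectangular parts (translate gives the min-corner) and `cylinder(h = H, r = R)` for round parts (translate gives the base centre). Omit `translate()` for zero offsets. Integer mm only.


translate([246, 486, 0]) cylinder(h = 2433, r = 90);


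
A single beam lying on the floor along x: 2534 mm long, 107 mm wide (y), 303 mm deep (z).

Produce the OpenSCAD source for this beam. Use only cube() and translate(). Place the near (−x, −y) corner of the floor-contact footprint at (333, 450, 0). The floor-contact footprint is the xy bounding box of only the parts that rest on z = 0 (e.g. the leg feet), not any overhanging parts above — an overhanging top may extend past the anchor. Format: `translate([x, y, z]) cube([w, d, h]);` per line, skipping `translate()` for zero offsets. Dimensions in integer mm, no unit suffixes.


translate([333, 450, 0]) cube([2534, 107, 303]);


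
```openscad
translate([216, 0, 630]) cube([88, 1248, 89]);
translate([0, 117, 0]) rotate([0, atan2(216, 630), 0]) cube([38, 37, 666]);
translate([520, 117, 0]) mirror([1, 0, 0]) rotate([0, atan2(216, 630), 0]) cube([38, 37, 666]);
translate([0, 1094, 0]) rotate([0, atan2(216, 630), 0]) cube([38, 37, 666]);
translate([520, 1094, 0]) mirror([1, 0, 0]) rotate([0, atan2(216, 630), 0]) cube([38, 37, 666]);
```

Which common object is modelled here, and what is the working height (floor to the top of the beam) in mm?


A sawhorse. The overall height is 719 mm.

A beam across two mirrored pairs of raked legs — a sawhorse. The beam's underside is at z = 630 (matching the legs' vertical rise in atan2(216, 630)) and the beam is 89 mm tall, so its top is at 630 + 89 = 719 mm. The raked legs top out at the beam's underside, so that is the highest point.


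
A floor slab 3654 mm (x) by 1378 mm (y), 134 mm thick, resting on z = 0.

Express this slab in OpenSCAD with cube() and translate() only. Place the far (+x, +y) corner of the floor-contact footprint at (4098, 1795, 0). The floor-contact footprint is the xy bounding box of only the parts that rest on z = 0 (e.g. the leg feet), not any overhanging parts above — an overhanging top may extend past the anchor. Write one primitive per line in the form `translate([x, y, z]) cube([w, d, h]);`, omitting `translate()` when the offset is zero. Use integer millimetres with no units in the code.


translate([444, 417, 0]) cube([3654, 1378, 134]);


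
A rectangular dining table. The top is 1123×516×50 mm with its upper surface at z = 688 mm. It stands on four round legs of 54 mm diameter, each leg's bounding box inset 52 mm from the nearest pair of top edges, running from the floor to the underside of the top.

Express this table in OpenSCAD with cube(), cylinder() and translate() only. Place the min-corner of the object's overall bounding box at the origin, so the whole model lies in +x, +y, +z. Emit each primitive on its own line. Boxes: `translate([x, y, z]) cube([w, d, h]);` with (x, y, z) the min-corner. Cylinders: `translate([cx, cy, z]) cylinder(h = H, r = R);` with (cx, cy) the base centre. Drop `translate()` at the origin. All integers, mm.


// leg_h = 688 - 50 = 638
translate([0, 0, 638]) cube([1123, 516, 50]);
translate([79, 79, 0]) cylinder(h = 638, r = 27);
translate([1044, 79, 0]) cylinder(h = 638, r = 27);
translate([79, 437, 0]) cylinder(h = 638, r = 27);
translate([1044, 437, 0]) cylinder(h = 638, r = 27);


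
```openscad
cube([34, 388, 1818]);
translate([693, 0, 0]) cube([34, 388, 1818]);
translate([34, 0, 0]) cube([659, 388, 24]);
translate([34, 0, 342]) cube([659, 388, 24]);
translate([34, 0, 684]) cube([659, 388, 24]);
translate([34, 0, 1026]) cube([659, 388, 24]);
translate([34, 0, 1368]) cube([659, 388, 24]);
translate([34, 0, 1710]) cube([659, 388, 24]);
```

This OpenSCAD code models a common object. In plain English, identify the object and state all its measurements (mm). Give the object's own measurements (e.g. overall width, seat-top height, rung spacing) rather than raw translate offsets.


An open bookshelf. Two side panels, each 34 mm thick, 388 mm deep and 1818 mm tall, stand 727 mm apart (outside-to-outside). Between them sit 6 shelves, each 24 mm thick and 388 mm deep, spanning the full gap between the sides. The bottom shelf rests on the floor (its underside at z = 0) and the clear gap between one shelf's top and the next shelf's underside is 318 mm.


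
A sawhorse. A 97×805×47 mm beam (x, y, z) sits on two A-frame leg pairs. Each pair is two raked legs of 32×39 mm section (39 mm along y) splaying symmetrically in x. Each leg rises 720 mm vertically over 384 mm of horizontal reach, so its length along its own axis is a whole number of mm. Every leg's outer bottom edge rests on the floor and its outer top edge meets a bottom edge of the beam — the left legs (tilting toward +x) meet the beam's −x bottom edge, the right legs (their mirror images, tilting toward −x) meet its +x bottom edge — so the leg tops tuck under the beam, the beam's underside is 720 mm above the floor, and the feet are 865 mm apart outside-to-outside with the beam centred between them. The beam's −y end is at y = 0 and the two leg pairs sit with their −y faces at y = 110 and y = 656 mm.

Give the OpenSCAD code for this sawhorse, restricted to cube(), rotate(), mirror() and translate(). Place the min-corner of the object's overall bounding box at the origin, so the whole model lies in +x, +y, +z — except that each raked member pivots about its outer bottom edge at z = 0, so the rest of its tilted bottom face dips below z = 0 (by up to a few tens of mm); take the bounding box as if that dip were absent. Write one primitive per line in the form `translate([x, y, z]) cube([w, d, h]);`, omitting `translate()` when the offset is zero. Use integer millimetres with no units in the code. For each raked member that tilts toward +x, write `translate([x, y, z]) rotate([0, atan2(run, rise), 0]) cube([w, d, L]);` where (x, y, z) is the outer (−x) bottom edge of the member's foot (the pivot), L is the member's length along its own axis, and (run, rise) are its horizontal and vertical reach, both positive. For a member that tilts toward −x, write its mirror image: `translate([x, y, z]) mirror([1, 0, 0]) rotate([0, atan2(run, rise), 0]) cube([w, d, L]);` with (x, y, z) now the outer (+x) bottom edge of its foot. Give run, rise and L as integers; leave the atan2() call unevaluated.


// leg length = √(384² + 720²) = 816
// right-leg outer foot x = 2·384 + 97 = 865
// beam min-corner = (384, 0, 720)
translate([384, 0, 720]) cube([97, 805, 47]);
translate([0, 110, 0]) rotate([0, atan2(384, 720), 0]) cube([32, 39, 816]);
translate([865, 110, 0]) mirror([1, 0, 0]) rotate([0, atan2(384, 720), 0]) cube([32, 39, 816]);
translate([0, 656, 0]) rotate([0, atan2(384, 720), 0]) cube([32, 39, 816]);
translate([865, 656, 0]) mirror([1, 0, 0]) rotate([0, atan2(384, 720), 0]) cube([32, 39, 816]);


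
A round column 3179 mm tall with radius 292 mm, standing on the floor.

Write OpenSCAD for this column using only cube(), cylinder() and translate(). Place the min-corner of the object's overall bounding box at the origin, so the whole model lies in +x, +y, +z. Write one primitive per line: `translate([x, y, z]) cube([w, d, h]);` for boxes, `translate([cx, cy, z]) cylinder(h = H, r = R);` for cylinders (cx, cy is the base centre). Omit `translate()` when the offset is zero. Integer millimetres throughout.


translate([292, 292, 0]) cylinder(h = 3179, r = 292);


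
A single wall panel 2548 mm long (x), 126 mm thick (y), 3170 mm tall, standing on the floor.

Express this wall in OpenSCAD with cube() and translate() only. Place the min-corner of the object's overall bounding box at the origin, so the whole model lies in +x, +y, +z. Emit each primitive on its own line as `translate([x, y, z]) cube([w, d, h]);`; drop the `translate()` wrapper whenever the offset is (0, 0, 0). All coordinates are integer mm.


cube([2548, 126, 3170]);


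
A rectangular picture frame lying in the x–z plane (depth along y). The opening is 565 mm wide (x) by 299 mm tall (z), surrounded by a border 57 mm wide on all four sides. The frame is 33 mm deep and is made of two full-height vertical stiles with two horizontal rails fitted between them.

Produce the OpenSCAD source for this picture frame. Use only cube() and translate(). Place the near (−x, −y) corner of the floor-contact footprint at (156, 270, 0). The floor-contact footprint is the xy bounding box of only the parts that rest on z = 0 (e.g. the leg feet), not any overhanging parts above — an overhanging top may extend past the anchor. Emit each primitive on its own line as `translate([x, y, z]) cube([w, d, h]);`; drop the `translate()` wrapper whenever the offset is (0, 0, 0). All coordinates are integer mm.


translate([156, 270, 0]) cube([57, 33, 413]);
translate([778, 270, 0]) cube([57, 33, 413]);
translate([213, 270, 0]) cube([565, 33, 57]);
translate([213, 270, 356]) cube([565, 33, 57]);


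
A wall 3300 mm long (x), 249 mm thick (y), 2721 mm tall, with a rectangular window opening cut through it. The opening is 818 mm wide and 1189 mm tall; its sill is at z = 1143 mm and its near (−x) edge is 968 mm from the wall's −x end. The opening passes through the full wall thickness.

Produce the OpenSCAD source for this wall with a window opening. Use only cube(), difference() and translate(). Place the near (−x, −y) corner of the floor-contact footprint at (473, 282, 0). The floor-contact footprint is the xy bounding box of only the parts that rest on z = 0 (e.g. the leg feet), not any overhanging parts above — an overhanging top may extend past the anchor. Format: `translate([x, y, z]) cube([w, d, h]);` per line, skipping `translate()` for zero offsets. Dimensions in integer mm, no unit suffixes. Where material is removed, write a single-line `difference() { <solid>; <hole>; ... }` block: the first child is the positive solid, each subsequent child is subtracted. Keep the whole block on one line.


difference() { translate([473, 282, 0]) cube([3300, 249, 2721]); translate([1441, 282, 1143]) cube([818, 249, 1189]); }


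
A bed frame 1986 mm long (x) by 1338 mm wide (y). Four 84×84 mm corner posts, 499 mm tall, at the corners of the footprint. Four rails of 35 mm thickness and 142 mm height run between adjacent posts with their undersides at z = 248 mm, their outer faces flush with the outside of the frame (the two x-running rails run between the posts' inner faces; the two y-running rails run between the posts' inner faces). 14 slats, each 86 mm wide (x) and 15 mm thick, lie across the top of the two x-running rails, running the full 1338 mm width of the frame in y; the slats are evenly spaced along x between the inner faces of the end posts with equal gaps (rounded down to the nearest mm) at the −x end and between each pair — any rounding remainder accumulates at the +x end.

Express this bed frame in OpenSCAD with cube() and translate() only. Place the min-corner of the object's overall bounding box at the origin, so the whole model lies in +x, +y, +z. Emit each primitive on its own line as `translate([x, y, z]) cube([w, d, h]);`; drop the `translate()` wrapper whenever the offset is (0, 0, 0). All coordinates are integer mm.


cube([84, 84, 499]);
translate([0, 1254, 0]) cube([84, 84, 499]);
translate([1902, 0, 0]) cube([84, 84, 499]);
translate([1902, 1254, 0]) cube([84, 84, 499]);
translate([84, 0, 248]) cube([1818, 35, 142]);
translate([84, 1303, 248]) cube([1818, 35, 142]);
translate([0, 84, 248]) cube([35, 1170, 142]);
translate([1951, 84, 248]) cube([35, 1170, 142]);
translate([124, 0, 390]) cube([86, 1338, 15]);
translate([250, 0, 390]) cube([86, 1338, 15]);
translate([376, 0, 390]) cube([86, 1338, 15]);
translate([502, 0, 390]) cube([86, 1338, 15]);
translate([628, 0, 390]) cube([86, 1338, 15]);
translate([754, 0, 390]) cube([86, 1338, 15]);
translate([880, 0, 390]) cube([86, 1338, 15]);
translate([1006, 0, 390]) cube([86, 1338, 15]);
translate([1132, 0, 390]) cube([86, 1338, 15]);
translate([1258, 0, 390]) cube([86, 1338, 15]);
translate([1384, 0, 390]) cube([86, 1338, 15]);
translate([1510, 0, 390]) cube([86, 1338, 15]);
translate([1636, 0, 390]) cube([86, 1338, 15]);
translate([1762, 0, 390]) cube([86, 1338, 15]);


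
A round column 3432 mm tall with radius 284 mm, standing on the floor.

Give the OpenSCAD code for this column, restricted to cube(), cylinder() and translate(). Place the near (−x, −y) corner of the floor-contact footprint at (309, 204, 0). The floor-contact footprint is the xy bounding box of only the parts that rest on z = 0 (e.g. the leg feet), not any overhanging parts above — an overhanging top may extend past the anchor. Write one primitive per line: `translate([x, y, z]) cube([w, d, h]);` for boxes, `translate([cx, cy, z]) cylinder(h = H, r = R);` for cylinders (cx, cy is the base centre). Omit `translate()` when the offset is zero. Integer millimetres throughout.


translate([593, 488, 0]) cylinder(h = 3432, r = 284);


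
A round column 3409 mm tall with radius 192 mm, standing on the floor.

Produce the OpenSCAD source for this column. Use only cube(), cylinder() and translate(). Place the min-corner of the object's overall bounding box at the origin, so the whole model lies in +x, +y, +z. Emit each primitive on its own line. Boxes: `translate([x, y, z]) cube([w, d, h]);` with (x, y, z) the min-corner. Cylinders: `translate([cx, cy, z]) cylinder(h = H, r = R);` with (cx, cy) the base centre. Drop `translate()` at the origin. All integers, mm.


translate([192, 192, 0]) cylinder(h = 3409, r = 192);


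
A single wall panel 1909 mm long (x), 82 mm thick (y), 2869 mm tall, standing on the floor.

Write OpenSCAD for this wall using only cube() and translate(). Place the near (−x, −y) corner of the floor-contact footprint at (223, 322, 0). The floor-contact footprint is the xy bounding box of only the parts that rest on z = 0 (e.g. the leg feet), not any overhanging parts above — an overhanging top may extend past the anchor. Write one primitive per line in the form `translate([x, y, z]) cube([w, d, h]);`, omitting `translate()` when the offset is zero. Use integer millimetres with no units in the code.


translate([223, 322, 0]) cube([1909, 82, 2869]);


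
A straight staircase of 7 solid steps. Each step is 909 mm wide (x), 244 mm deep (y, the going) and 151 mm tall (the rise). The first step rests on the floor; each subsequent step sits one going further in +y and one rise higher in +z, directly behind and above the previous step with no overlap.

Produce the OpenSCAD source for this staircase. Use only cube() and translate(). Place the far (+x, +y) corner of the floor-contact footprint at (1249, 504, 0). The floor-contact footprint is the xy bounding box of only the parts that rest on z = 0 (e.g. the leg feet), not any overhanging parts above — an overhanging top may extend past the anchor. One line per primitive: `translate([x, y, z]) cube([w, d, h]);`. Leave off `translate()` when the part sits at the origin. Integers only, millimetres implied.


translate([340, 260, 0]) cube([909, 244, 151]);
translate([340, 504, 151]) cube([909, 244, 151]);
translate([340, 748, 302]) cube([909, 244, 151]);
translate([340, 992, 453]) cube([909, 244, 151]);
translate([340, 1236, 604]) cube([909, 244, 151]);
translate([340, 1480, 755]) cube([909, 244, 151]);
translate([340, 1724, 906]) cube([909, 244, 151]);


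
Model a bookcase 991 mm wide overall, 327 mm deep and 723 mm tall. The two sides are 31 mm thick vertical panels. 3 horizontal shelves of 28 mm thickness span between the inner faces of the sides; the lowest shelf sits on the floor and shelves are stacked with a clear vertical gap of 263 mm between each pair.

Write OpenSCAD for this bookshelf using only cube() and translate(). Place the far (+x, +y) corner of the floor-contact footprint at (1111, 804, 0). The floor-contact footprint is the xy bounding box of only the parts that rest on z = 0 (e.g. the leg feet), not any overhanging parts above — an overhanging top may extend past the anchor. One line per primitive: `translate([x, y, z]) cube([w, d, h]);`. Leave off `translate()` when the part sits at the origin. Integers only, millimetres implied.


translate([120, 477, 0]) cube([31, 327, 723]);
translate([1080, 477, 0]) cube([31, 327, 723]);
translate([151, 477, 0]) cube([929, 327, 28]);
translate([151, 477, 291]) cube([929, 327, 28]);
translate([151, 477, 582]) cube([929, 327, 28]);


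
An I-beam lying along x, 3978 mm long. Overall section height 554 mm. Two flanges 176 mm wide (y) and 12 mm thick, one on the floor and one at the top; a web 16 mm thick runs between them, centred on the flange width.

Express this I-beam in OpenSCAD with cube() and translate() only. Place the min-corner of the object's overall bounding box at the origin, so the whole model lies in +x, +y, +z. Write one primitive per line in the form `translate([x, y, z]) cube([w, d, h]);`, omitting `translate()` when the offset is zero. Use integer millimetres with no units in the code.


cube([3978, 176, 12]);
translate([0, 80, 12]) cube([3978, 16, 530]);
translate([0, 0, 542]) cube([3978, 176, 12]);


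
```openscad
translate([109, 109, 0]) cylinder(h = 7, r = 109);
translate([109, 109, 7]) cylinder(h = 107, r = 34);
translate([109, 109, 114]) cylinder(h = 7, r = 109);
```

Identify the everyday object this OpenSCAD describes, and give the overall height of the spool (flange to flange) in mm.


A spool. The overall height is 121 mm.

Three coaxial cylinders, large–small–large — a spool. Two 7 mm flanges and a 107 mm core give 7 + 107 + 7 = 121 mm.


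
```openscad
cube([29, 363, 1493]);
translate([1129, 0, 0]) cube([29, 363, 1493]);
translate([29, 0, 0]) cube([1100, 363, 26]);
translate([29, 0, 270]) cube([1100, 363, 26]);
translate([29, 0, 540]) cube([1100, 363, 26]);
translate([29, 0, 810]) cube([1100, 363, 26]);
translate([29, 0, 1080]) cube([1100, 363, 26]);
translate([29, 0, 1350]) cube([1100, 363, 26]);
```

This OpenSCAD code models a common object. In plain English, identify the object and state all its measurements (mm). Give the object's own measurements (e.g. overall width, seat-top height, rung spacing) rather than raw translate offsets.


An open bookshelf. Two side panels, each 29 mm thick, 363 mm deep and 1493 mm tall, stand 1158 mm apart (outside-to-outside). Between them sit 6 shelves, each 26 mm thick and 363 mm deep, spanning the full gap between the sides. The bottom shelf rests on the floor (its underside at z = 0) and the clear gap between one shelf's top and the next shelf's underside is 244 mm.


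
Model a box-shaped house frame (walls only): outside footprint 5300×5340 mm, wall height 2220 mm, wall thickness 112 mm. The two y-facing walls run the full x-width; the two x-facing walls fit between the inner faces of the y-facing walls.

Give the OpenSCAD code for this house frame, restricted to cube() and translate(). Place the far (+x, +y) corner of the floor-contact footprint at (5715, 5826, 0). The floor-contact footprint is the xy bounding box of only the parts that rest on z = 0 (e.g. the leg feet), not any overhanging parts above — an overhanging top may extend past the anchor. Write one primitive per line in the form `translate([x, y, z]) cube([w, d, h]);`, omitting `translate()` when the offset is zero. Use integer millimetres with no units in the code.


translate([415, 486, 0]) cube([5300, 112, 2220]);
translate([415, 5714, 0]) cube([5300, 112, 2220]);
translate([415, 598, 0]) cube([112, 5116, 2220]);
translate([5603, 598, 0]) cube([112, 5116, 2220]);


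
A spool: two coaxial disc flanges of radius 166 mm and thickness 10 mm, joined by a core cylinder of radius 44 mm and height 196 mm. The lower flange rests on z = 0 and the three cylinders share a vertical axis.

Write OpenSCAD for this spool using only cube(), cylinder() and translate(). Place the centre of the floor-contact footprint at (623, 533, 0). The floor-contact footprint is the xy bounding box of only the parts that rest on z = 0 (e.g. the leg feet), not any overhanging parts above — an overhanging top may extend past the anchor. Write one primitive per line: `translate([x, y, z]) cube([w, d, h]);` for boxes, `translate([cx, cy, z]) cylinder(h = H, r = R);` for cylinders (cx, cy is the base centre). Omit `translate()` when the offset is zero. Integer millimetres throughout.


translate([623, 533, 0]) cylinder(h = 10, r = 166);
translate([623, 533, 10]) cylinder(h = 196, r = 44);
translate([623, 533, 206]) cylinder(h = 10, r = 166);


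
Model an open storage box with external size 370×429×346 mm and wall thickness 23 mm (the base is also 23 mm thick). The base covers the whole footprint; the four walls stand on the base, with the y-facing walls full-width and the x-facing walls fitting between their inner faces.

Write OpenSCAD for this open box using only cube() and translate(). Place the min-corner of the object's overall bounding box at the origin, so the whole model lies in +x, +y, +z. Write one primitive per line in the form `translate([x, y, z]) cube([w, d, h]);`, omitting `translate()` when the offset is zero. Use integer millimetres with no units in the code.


cube([370, 429, 23]);
translate([0, 0, 23]) cube([370, 23, 323]);
translate([0, 406, 23]) cube([370, 23, 323]);
translate([0, 23, 23]) cube([23, 383, 323]);
translate([347, 23, 23]) cube([23, 383, 323]);


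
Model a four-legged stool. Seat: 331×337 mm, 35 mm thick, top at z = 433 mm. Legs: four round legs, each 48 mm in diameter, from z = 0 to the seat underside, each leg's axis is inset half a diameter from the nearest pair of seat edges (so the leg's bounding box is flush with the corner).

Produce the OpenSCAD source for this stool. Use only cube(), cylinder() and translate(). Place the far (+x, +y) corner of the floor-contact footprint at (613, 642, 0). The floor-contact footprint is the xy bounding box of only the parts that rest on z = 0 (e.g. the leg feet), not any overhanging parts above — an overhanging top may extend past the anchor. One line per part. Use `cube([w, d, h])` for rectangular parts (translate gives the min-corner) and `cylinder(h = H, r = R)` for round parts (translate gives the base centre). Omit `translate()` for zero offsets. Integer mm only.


translate([282, 305, 398]) cube([331, 337, 35]);
translate([306, 329, 0]) cylinder(h = 398, r = 24);
translate([589, 329, 0]) cylinder(h = 398, r = 24);
translate([306, 618, 0]) cylinder(h = 398, r = 24);
translate([589, 618, 0]) cylinder(h = 398, r = 24);


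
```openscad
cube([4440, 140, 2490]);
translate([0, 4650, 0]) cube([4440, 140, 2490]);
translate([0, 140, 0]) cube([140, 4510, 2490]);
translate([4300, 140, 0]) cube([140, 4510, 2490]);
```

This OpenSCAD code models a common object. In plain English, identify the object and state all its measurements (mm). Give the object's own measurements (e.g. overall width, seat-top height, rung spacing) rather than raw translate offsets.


The wall frame of a small rectangular building: four walls, each 2490 mm tall and 140 mm thick, enclosing a footprint 4440 mm (x) by 4790 mm (y) outside-to-outside, with no floor or roof. The front and back walls (the −y and +y sides) span the full width; the two side walls fit between them.


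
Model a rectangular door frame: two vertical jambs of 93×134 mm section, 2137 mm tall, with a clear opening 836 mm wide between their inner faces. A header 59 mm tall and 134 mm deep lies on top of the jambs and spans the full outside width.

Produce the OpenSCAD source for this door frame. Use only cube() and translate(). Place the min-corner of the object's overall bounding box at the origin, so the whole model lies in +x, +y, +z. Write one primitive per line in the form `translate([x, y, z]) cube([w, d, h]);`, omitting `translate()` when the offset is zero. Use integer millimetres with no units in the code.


cube([93, 134, 2137]);
translate([929, 0, 0]) cube([93, 134, 2137]);
translate([0, 0, 2137]) cube([1022, 134, 59]);


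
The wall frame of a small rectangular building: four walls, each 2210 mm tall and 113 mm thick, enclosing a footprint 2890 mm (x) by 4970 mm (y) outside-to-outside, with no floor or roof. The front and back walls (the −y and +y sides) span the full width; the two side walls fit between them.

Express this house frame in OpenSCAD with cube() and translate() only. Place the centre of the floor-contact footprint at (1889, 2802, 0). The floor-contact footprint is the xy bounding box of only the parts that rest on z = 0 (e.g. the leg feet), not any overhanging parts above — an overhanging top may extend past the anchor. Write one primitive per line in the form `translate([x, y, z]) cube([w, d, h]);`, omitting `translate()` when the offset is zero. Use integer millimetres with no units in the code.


translate([444, 317, 0]) cube([2890, 113, 2210]);
translate([444, 5174, 0]) cube([2890, 113, 2210]);
translate([444, 430, 0]) cube([113, 4744, 2210]);
translate([3221, 430, 0]) cube([113, 4744, 2210]);


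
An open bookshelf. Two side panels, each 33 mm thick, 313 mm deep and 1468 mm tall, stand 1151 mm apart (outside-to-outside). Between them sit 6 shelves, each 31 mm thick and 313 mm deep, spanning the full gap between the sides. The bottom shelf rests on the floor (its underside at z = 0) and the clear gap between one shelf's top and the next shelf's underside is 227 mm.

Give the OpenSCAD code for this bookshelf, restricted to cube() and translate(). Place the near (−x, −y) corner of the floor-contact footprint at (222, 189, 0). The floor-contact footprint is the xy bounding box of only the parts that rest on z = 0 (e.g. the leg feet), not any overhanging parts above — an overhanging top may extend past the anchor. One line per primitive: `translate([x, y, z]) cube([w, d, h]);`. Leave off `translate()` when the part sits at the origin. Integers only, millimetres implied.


translate([222, 189, 0]) cube([33, 313, 1468]);
translate([1340, 189, 0]) cube([33, 313, 1468]);
translate([255, 189, 0]) cube([1085, 313, 31]);
translate([255, 189, 258]) cube([1085, 313, 31]);
translate([255, 189, 516]) cube([1085, 313, 31]);
translate([255, 189, 774]) cube([1085, 313, 31]);
translate([255, 189, 1032]) cube([1085, 313, 31]);
translate([255, 189, 1290]) cube([1085, 313, 31]);


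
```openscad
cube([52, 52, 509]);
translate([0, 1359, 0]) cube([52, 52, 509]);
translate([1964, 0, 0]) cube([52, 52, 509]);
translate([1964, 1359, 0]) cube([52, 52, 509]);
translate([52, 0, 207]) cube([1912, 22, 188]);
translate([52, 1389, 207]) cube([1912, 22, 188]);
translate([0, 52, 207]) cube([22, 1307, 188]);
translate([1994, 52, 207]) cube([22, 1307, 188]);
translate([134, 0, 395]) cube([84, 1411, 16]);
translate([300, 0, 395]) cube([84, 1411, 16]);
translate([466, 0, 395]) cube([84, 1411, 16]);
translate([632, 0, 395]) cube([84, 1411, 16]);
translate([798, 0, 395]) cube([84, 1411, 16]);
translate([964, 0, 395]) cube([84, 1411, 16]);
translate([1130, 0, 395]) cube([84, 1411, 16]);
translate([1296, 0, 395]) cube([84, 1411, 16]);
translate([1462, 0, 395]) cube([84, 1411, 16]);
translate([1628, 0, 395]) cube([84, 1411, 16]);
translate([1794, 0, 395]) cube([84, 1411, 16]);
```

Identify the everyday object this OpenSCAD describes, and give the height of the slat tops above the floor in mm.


A bed frame. The slat-top height is 411 mm.

Four posts, four rails, and a row of slats — a bed frame. Slats sit on the rails at z = 207 + 188 = 395; with slat thickness 16, the top is 411 mm.


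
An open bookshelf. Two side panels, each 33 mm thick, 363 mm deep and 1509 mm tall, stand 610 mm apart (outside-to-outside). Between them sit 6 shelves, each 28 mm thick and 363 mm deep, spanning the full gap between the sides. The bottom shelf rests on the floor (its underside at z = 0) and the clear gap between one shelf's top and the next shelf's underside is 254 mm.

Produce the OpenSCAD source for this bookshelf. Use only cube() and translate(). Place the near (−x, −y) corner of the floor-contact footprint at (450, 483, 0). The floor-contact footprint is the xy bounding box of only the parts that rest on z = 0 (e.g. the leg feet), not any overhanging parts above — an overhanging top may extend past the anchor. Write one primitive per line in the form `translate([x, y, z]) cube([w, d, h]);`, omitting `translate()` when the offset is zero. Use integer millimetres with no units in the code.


translate([450, 483, 0]) cube([33, 363, 1509]);
translate([1027, 483, 0]) cube([33, 363, 1509]);
translate([483, 483, 0]) cube([544, 363, 28]);
translate([483, 483, 282]) cube([544, 363, 28]);
translate([483, 483, 564]) cube([544, 363, 28]);
translate([483, 483, 846]) cube([544, 363, 28]);
translate([483, 483, 1128]) cube([544, 363, 28]);
translate([483, 483, 1410]) cube([544, 363, 28]);


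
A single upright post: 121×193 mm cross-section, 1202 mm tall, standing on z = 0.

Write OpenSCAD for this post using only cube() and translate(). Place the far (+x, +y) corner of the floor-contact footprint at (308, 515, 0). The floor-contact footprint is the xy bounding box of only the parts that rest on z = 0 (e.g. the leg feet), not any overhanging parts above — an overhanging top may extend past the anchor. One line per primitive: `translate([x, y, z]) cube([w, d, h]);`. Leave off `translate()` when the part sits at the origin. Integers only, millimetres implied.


translate([187, 322, 0]) cube([121, 193, 1202]);


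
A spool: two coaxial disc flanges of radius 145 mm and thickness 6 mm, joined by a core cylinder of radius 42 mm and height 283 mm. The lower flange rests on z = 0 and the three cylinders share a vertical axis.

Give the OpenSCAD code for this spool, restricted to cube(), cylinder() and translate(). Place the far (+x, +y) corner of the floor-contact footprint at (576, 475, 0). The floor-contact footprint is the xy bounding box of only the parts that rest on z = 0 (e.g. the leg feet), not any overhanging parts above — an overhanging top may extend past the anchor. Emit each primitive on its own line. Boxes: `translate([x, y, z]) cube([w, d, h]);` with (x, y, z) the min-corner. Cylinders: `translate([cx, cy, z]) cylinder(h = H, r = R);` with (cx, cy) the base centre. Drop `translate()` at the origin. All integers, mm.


translate([431, 330, 0]) cylinder(h = 6, r = 145);
translate([431, 330, 6]) cylinder(h = 283, r = 42);
translate([431, 330, 289]) cylinder(h = 6, r = 145);


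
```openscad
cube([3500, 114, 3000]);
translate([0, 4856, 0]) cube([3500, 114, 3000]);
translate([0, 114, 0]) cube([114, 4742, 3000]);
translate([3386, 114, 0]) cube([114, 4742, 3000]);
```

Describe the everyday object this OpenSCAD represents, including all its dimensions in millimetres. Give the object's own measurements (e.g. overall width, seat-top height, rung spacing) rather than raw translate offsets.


The wall frame of a small rectangular building: four walls, each 3000 mm tall and 114 mm thick, enclosing a footprint 3500 mm (x) by 4970 mm (y) outside-to-outside, with no floor or roof. The front and back walls (the −y and +y sides) span the full width; the two side walls fit between them.


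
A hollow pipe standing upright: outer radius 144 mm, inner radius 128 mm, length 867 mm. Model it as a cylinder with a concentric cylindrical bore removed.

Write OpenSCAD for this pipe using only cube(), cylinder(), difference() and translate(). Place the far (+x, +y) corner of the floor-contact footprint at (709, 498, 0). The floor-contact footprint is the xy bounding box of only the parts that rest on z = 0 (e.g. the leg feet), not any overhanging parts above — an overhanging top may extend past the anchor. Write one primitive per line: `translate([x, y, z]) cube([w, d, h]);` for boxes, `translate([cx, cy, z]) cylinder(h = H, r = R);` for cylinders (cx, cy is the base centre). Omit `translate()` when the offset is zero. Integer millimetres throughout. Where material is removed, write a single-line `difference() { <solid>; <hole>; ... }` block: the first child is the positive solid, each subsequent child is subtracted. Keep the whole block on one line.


difference() { translate([565, 354, 0]) cylinder(h = 867, r = 144); translate([565, 354, 0]) cylinder(h = 867, r = 128); }


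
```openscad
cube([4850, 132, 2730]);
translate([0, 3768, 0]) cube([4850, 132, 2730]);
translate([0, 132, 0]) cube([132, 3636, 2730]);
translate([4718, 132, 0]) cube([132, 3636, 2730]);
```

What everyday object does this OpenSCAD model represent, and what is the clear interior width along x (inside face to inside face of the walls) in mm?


A house (or room) frame. The interior width is 4586 mm.

Four 2730 mm walls enclosing a rectangle with no floor or roof — a room or house frame. Outside width is 4850 mm and wall thickness is 132 mm, so the interior width is 4850 − 2 × 132 = 4586 mm.


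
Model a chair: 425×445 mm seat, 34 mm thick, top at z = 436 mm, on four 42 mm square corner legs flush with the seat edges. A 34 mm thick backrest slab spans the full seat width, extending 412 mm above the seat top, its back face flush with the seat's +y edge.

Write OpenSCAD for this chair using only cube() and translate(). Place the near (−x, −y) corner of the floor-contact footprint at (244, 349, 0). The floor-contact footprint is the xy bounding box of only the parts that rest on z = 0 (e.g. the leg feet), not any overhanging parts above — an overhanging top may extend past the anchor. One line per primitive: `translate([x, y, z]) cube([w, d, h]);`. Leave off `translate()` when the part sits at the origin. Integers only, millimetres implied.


// leg_h = 436 - 34 = 402
translate([244, 349, 402]) cube([425, 445, 34]);
translate([244, 349, 0]) cube([42, 42, 402]);
translate([627, 349, 0]) cube([42, 42, 402]);
translate([244, 752, 0]) cube([42, 42, 402]);
translate([627, 752, 0]) cube([42, 42, 402]);
translate([244, 760, 436]) cube([425, 34, 412]);


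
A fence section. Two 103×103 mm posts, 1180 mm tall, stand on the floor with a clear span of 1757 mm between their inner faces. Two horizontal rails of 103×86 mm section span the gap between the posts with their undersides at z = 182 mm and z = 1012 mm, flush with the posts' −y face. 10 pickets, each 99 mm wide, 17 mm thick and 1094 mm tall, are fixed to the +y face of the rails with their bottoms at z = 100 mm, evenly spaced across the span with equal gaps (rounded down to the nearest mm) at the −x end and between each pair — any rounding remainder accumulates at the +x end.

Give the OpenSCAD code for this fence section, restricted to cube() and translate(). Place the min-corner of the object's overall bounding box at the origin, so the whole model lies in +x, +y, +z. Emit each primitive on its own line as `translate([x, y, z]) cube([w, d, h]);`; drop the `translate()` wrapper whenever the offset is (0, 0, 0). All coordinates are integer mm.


cube([103, 103, 1180]);
translate([1860, 0, 0]) cube([103, 103, 1180]);
translate([103, 0, 182]) cube([1757, 103, 86]);
translate([103, 0, 1012]) cube([1757, 103, 86]);
translate([172, 103, 100]) cube([99, 17, 1094]);
translate([340, 103, 100]) cube([99, 17, 1094]);
translate([508, 103, 100]) cube([99, 17, 1094]);
translate([676, 103, 100]) cube([99, 17, 1094]);
translate([844, 103, 100]) cube([99, 17, 1094]);
translate([1012, 103, 100]) cube([99, 17, 1094]);
translate([1180, 103, 100]) cube([99, 17, 1094]);
translate([1348, 103, 100]) cube([99, 17, 1094]);
translate([1516, 103, 100]) cube([99, 17, 1094]);
translate([1684, 103, 100]) cube([99, 17, 1094]);


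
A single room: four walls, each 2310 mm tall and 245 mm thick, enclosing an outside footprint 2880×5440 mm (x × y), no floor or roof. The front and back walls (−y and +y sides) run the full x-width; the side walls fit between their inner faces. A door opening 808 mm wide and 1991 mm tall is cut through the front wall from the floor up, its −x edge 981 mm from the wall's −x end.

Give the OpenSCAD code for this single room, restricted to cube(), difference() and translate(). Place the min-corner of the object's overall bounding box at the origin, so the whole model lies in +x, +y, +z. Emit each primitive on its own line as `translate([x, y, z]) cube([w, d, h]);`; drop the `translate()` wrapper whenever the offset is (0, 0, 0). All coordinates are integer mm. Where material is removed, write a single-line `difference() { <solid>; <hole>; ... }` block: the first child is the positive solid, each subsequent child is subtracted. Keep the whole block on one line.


difference() { cube([2880, 245, 2310]); translate([981, 0, 0]) cube([808, 245, 1991]); }
translate([0, 5195, 0]) cube([2880, 245, 2310]);
translate([0, 245, 0]) cube([245, 4950, 2310]);
translate([2635, 245, 0]) cube([245, 4950, 2310]);


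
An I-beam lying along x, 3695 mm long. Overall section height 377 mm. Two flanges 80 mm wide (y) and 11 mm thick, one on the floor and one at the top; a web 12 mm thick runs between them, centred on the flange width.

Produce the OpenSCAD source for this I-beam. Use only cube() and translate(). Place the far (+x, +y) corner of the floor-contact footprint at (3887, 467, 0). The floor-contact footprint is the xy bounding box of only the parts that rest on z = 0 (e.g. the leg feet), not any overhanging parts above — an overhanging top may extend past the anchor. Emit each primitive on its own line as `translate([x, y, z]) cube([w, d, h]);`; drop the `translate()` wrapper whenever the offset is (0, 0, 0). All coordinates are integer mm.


translate([192, 387, 0]) cube([3695, 80, 11]);
translate([192, 421, 11]) cube([3695, 12, 355]);
translate([192, 387, 366]) cube([3695, 80, 11]);


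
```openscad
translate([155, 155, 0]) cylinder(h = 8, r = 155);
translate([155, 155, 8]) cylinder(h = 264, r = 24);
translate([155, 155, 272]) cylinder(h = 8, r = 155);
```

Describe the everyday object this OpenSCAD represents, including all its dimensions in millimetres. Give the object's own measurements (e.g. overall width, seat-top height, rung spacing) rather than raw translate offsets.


A spool: two coaxial disc flanges of radius 155 mm and thickness 8 mm, joined by a core cylinder of radius 24 mm and height 264 mm. The lower flange rests on z = 0 and the three cylinders share a vertical axis.


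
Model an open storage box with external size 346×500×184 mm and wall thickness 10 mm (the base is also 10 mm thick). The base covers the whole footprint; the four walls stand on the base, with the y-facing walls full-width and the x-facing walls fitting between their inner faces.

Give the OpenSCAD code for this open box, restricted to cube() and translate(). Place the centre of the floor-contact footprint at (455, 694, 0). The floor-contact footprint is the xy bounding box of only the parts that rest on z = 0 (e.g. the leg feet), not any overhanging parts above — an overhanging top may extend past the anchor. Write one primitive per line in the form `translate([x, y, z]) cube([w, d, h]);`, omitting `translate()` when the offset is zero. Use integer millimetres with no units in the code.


translate([282, 444, 0]) cube([346, 500, 10]);
translate([282, 444, 10]) cube([346, 10, 174]);
translate([282, 934, 10]) cube([346, 10, 174]);
translate([282, 454, 10]) cube([10, 480, 174]);
translate([618, 454, 10]) cube([10, 480, 174]);
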